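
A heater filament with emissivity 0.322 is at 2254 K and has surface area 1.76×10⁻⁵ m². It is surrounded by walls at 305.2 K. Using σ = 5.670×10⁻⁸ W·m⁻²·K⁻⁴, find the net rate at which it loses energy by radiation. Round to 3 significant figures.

Area A = 1.76×10⁻⁵ m².
Net radiated power P_net = εσA(T⁴ − T₀⁴) = 0.322×5.670×10⁻⁸×1.76×10⁻⁵×(2254⁴ − 305.2⁴).
T⁴ − T₀⁴ = 2.58116×10¹³ − 8.67637×10⁹ = 2.58029×10¹³ K⁴, so P_net = 8.29 W.

Net loss ≈ 8.29 W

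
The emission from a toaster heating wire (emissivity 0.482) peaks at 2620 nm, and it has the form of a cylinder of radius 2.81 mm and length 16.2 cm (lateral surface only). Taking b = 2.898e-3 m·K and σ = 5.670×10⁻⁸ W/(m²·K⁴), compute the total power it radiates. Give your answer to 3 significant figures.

P ≈ 117 W

Wien's law: T = b/λ_max = 2.898×10⁻³/2.620×10⁻⁶ = 1106.11 K.
Lateral area A = 2πrL = 2π×2.81×10⁻³×0.162 = 2.86023×10⁻³ m².
Then P = εσAT⁴ = 0.482×5.670×10⁻⁸×2.86023×10⁻³×(1106.11)⁴ = 117 W.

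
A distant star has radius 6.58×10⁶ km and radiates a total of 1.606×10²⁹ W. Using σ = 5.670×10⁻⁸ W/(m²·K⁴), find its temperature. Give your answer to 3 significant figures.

Surface area A = 4πR² = 4π(6.58×10⁹ m)² = 5.44079×10²⁰ m².
P = σAT⁴ ⇒ T = (P/(σA))^(1/4) = (1.606×10²⁹/(5.670×10⁻⁸×5.44079×10²⁰))^(1/4) = 8.49×10³ K.

T ≈ 8.49×10³ K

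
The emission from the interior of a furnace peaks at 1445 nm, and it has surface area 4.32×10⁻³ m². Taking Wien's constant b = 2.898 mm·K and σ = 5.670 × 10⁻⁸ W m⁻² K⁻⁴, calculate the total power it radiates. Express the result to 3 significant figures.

Wien's law: T = b/λ_max = 2.898×10⁻³/1.445×10⁻⁶ = 2005.54 K.
Area A = 4.32×10⁻³ m².
Then P = σAT⁴ = 5.670×10⁻⁸×4.32×10⁻³×(2005.54)⁴ = 3.96×10³ W.

P ≈ 3.96×10³ W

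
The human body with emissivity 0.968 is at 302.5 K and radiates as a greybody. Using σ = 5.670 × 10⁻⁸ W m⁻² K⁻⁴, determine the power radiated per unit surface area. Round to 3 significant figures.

Stefan–Boltzmann: I = εσT⁴ = 0.968 × 5.670×10⁻⁸ × (302.5)⁴ = 460 W/m².

I ≈ 460 W/m²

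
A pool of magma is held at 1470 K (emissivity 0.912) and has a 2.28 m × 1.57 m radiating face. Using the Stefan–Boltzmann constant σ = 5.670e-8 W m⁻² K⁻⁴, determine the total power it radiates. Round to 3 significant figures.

P ≈ 8.64×10⁵ W

Area A = 2.28 × 1.57 = 3.5796 m².
P = εσAT⁴ = 0.912 × 5.670×10⁻⁸ × 3.5796 × (1470)⁴ = 8.64×10⁵ W.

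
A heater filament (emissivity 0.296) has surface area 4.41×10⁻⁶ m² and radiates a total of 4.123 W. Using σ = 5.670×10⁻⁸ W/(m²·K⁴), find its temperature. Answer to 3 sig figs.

Area A = 4.41×10⁻⁶ m².
P = εσAT⁴ ⇒ T = (P/(εσA))^(1/4) = (4.123/(0.296×5.670×10⁻⁸×4.41×10⁻⁶))^(1/4) = 2.73×10³ K.

T ≈ 2.73×10³ K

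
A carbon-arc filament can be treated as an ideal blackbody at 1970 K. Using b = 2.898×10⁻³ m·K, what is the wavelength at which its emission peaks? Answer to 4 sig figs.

Wien's displacement law: λ_max = b/T = (2.898×10⁻³ m·K)/(1970 K) = 1.4711×10⁻⁶ m.
That is 1471 nm, in the infrared range.

λ_max ≈ 1471 nm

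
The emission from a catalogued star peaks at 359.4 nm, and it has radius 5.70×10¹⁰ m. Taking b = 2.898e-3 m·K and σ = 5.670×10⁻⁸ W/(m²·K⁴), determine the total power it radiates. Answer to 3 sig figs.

P ≈ 9.79×10³⁰ W

Wien's law: T = b/λ_max = 2.898×10⁻³/3.594×10⁻⁷ = 8063.44 K.
Surface area A = 4πR² = 4π(5.70×10¹⁰ m)² = 4.08281×10²² m².
Then P = σAT⁴ = 5.670×10⁻⁸×4.08281×10²²×(8063.44)⁴ = 9.79×10³⁰ W.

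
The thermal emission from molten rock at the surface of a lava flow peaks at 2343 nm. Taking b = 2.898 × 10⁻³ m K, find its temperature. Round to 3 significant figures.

Wien's law gives T = b/λ_max = (2.898×10⁻³ m·K)/(2.343×10⁻⁶ m) = 1.24×10³ K.

T ≈ 1.24×10³ K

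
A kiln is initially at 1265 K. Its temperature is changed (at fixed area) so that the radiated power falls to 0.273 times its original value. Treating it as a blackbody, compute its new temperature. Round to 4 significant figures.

T₂ ≈ 914.4 K

P ∝ T⁴, so T₂/T₁ = (P₂/P₁)^(1/4) = (0.273)^(1/4) = 0.722837.
T₂ = 1265 × 0.722837 = 914.4 K.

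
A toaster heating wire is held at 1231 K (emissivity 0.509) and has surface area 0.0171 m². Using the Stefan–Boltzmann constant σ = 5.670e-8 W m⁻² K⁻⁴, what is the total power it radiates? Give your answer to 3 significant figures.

Area A = 0.0171 m².
P = εσAT⁴ = 0.509 × 5.670×10⁻⁸ × 0.0171 × (1231)⁴ = 1.13×10³ W.

P ≈ 1.13×10³ W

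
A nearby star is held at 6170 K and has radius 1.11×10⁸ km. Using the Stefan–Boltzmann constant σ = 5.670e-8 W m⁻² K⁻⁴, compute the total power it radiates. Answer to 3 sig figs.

Surface area A = 4πR² = 4π(1.11×10¹¹ m)² = 1.54830×10²³ m².
P = σAT⁴ = 5.670×10⁻⁸ × 1.54830×10²³ × (6170)⁴ = 1.27×10³¹ W.

P ≈ 1.27×10³¹ W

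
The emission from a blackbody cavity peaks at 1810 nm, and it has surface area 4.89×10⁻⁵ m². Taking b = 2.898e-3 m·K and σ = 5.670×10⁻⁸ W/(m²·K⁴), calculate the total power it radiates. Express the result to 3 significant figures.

Wien's law: T = b/λ_max = 2.898×10⁻³/1.810×10⁻⁶ = 1601.10 K.
Area A = 4.89×10⁻⁵ m².
Then P = σAT⁴ = 5.670×10⁻⁸×4.89×10⁻⁵×(1601.10)⁴ = 18.2 W.

P ≈ 18.2 W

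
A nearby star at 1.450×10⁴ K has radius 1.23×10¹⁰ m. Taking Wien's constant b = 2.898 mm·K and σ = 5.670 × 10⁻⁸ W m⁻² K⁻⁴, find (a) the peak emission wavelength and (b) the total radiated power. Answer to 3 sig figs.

(a) λ_max = b/T = 2.898×10⁻³/1.450×10⁴ = 1.999×10⁻⁷ m = 200 nm.
Surface area A = 4πR² = 4π(1.23×10¹⁰ m)² = 1.90117×10²¹ m².
(b) P = σAT⁴ = 5.670×10⁻⁸×1.90117×10²¹×(1.450×10⁴)⁴ = 4.77×10³⁰ W.

λ_max ≈ 200 nm; P ≈ 4.77×10³⁰ W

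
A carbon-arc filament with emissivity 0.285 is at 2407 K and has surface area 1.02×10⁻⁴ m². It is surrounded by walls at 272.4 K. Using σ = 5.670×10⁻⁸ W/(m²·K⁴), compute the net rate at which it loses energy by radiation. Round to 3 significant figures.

Area A = 1.02×10⁻⁴ m².
Net radiated power P_net = εσA(T⁴ − T₀⁴) = 0.285×5.670×10⁻⁸×1.02×10⁻⁴×(2407⁴ − 272.4⁴).
T⁴ − T₀⁴ = 3.35664×10¹³ − 5.50590×10⁹ = 3.35609×10¹³ K⁴, so P_net = 55.3 W.

Net loss ≈ 55.3 W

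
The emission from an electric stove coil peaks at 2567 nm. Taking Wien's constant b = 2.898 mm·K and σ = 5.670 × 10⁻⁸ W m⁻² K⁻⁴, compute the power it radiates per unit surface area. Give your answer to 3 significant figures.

I ≈ 9.21×10⁴ W/m²

Wien's law: T = b/λ_max = 2.898×10⁻³/2.567×10⁻⁶ = 1128.94 K.
Then I = σT⁴ = 5.670×10⁻⁸×(1128.94)⁴ = 9.21×10⁴ W/m².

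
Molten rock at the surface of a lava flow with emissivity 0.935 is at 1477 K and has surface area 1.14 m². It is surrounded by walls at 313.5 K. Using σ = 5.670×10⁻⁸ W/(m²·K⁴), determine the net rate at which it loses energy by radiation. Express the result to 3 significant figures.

Net loss ≈ 2.87×10⁵ W

Area A = 1.14 m².
Net radiated power P_net = εσA(T⁴ − T₀⁴) = 0.935×5.670×10⁻⁸×1.14×(1477⁴ − 313.5⁴).
T⁴ − T₀⁴ = 4.75907×10¹² − 9.65940×10⁹ = 4.74941×10¹² K⁴, so P_net = 2.87×10⁵ W.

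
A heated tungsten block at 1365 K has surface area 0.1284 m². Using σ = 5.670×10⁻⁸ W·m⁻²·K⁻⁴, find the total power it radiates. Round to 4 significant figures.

P ≈ 2.527×10⁴ W

Area A = 0.1284 m².
P = σAT⁴ = 5.670×10⁻⁸ × 0.1284 × (1365)⁴ = 2.527×10⁴ W.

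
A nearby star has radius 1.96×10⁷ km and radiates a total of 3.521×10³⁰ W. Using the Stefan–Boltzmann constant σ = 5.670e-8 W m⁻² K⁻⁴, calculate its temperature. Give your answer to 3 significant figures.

T ≈ 1.06×10⁴ K

Surface area A = 4πR² = 4π(1.96×10¹⁰ m)² = 4.82750×10²¹ m².
P = σAT⁴ ⇒ T = (P/(σA))^(1/4) = (3.521×10³⁰/(5.670×10⁻⁸×4.82750×10²¹))^(1/4) = 1.06×10⁴ K.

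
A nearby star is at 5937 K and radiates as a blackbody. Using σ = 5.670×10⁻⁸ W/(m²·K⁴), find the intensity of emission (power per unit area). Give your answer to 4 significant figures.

I ≈ 7.045×10⁷ W/m²

Stefan–Boltzmann: I = σT⁴ = 5.670×10⁻⁸ × (5937)⁴ = 7.045×10⁷ W/m².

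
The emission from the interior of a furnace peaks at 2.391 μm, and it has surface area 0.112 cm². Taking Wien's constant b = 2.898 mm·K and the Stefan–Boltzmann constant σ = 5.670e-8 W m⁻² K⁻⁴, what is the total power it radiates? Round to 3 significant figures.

P ≈ 1.37 W

Wien's law: T = b/λ_max = 2.898×10⁻³/2.391×10⁻⁶ = 1212.05 K.
Area A = 0.112 cm² = 1.12×10⁻⁵ m².
Then P = σAT⁴ = 5.670×10⁻⁸×1.12×10⁻⁵×(1212.05)⁴ = 1.37 W.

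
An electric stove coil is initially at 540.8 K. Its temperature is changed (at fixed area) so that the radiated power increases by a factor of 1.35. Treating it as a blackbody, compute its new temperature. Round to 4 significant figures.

T₂ ≈ 582.9 K

P ∝ T⁴, so T₂/T₁ = (P₂/P₁)^(1/4) = (1.35)^(1/4) = 1.07791.
T₂ = 540.8 × 1.07791 = 582.9 K.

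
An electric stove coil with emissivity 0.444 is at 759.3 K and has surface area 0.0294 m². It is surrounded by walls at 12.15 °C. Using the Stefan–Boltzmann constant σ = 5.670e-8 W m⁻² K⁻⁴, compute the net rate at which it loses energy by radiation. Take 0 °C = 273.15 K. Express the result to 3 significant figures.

Surroundings: T = 12.15 °C + 273.15 = 285.30 K.
Area A = 0.0294 m².
Net radiated power P_net = εσA(T⁴ − T₀⁴) = 0.444×5.670×10⁻⁸×0.0294×(759.3⁴ − 285.30⁴).
T⁴ − T₀⁴ = 3.32394×10¹¹ − 6.62532×10⁹ = 3.25769×10¹¹ K⁴, so P_net = 241 W.

Net loss ≈ 241 W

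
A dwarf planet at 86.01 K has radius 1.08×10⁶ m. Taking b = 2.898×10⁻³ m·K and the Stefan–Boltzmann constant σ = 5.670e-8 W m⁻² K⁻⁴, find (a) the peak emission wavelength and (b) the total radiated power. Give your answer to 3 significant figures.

(a) λ_max = b/T = 2.898×10⁻³/86.01 = 3.369×10⁻⁵ m = 33.7 μm.
Surface area A = 4πR² = 4π(1.08×10⁶ m)² = 1.46574×10¹³ m².
(b) P = σAT⁴ = 5.670×10⁻⁸×1.46574×10¹³×(86.01)⁴ = 4.55×10¹³ W.

λ_max ≈ 33.7 μm; P ≈ 4.55×10¹³ W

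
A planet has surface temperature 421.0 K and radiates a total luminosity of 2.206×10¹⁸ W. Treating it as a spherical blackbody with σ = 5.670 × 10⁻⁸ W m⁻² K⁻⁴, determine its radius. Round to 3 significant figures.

L = 4πR²σT⁴ ⇒ R = √(L/(4πσT⁴)).
σT⁴ = 1781.19 W/m², so R = √(2.206×10¹⁸/(4π×1781.19)) = 9.93×10⁶ m.

R ≈ 9.93×10⁶ m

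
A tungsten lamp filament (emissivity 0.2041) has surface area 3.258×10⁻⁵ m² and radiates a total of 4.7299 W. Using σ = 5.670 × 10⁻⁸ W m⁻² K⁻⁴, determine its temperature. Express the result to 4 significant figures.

T ≈ 1882 K

Area A = 3.258×10⁻⁵ m².
P = εσAT⁴ ⇒ T = (P/(εσA))^(1/4) = (4.7299/(0.2041×5.670×10⁻⁸×3.258×10⁻⁵))^(1/4) = 1882 K.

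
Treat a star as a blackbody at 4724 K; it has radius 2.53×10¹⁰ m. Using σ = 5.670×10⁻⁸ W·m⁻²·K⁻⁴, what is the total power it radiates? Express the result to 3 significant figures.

P ≈ 2.27×10²⁹ W

Surface area A = 4πR² = 4π(2.53×10¹⁰ m)² = 8.04361×10²¹ m².
P = σAT⁴ = 5.670×10⁻⁸ × 8.04361×10²¹ × (4724)⁴ = 2.27×10²⁹ W.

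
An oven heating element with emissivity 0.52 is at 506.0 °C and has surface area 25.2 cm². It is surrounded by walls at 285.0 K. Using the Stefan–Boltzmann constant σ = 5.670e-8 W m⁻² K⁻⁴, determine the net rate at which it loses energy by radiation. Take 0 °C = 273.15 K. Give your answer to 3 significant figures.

Net loss ≈ 26.9 W

T = 506.0 °C + 273.15 = 779.15 K.
Area A = 25.2 cm² = 2.52×10⁻³ m².
Net radiated power P_net = εσA(T⁴ − T₀⁴) = 0.52×5.670×10⁻⁸×2.52×10⁻³×(779.15⁴ − 285.0⁴).
T⁴ − T₀⁴ = 3.68540×10¹¹ − 6.59750×10⁹ = 3.61942×10¹¹ K⁴, so P_net = 26.9 W.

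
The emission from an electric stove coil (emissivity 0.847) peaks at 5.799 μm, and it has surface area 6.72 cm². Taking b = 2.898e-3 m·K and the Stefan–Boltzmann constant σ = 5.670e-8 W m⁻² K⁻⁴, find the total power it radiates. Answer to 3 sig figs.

P ≈ 2.01 W

Wien's law: T = b/λ_max = 2.898×10⁻³/5.799×10⁻⁶ = 499.741 K.
Area A = 6.72 cm² = 6.72×10⁻⁴ m².
Then P = εσAT⁴ = 0.847×5.670×10⁻⁸×6.72×10⁻⁴×(499.741)⁴ = 2.01 W.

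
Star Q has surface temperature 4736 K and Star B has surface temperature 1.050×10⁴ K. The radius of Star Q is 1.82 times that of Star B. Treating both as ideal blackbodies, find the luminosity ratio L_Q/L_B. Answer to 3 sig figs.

L ∝ R²T⁴, so L_Q/L_B = (R_Q/R_B)²(T_Q/T_B)⁴ = (1.82)² × (4736/1.050×10⁴)⁴ = 3.3124 × 0.0413894 = 0.137.

L_Q/L_B ≈ 0.137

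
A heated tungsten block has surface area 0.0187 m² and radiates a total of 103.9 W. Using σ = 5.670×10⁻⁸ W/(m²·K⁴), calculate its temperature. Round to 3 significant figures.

T ≈ 559 K

Area A = 0.0187 m².
P = σAT⁴ ⇒ T = (P/(σA))^(1/4) = (103.9/(5.670×10⁻⁸×0.0187))^(1/4) = 559 K.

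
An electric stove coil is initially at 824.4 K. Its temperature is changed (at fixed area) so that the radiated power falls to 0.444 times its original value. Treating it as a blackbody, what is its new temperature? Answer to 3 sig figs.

P ∝ T⁴, so T₂/T₁ = (P₂/P₁)^(1/4) = (0.444)^(1/4) = 0.816292.
T₂ = 824.4 × 0.816292 = 673 K.

T₂ ≈ 673 K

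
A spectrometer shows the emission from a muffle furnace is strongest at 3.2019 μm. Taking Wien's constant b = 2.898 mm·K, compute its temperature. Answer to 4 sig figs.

Wien's law gives T = b/λ_max = (2.898×10⁻³ m·K)/(3.2019×10⁻⁶ m) = 905.1 K.

T ≈ 905.1 K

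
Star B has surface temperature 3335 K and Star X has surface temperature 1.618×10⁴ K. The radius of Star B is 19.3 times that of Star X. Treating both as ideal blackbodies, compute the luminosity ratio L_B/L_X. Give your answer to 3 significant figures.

L_B/L_X ≈ 0.672

L ∝ R²T⁴, so L_B/L_X = (R_B/R_X)²(T_B/T_X)⁴ = (19.3)² × (3335/1.618×10⁴)⁴ = 372.49 × 1.80497×10⁻³ = 0.672.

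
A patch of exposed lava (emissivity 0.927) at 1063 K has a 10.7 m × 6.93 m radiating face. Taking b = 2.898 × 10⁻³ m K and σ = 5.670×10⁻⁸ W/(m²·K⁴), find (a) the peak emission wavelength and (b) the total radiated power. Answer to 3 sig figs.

(a) λ_max = b/T = 2.898×10⁻³/1063 = 2.726×10⁻⁶ m = 2.73×10³ nm.
Area A = 10.7 × 6.93 = 74.151 m².
(b) P = εσAT⁴ = 0.927×5.670×10⁻⁸×74.151×(1063)⁴ = 4.98×10⁶ W.

λ_max ≈ 2.73×10³ nm; P ≈ 4.98×10⁶ W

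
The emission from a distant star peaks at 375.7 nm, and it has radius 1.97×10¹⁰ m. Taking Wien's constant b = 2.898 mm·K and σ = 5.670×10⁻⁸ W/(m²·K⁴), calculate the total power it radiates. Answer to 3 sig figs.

Wien's law: T = b/λ_max = 2.898×10⁻³/3.757×10⁻⁷ = 7713.60 K.
Surface area A = 4πR² = 4π(1.97×10¹⁰ m)² = 4.87688×10²¹ m².
Then P = σAT⁴ = 5.670×10⁻⁸×4.87688×10²¹×(7713.60)⁴ = 9.79×10²⁹ W.

P ≈ 9.79×10²⁹ W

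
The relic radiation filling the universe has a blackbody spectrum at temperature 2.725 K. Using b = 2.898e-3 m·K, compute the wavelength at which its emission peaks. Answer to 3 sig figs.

Wien's displacement law: λ_max = b/T = (2.898×10⁻³ m·K)/(2.725 K) = 1.063×10⁻³ m.
That is 1.06 mm, in the microwave range.

λ_max ≈ 1.06 mm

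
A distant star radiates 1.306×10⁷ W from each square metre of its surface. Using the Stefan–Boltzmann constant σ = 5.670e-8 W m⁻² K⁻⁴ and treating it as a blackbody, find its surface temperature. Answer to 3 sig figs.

T ≈ 3.90×10³ K

I = σT⁴, so T = (I/σ)^(1/4) = (1.306×10⁷/(5.670×10⁻⁸))^(1/4) = 3.90×10³ K.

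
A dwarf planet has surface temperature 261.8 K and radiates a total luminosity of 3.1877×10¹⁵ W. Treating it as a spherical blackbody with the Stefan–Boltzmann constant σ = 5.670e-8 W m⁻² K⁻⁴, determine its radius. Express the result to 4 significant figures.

L = 4πR²σT⁴ ⇒ R = √(L/(4πσT⁴)).
σT⁴ = 266.355 W/m², so R = √(3.1877×10¹⁵/(4π×266.355)) = 9.759×10⁵ m.

R ≈ 9.759×10⁵ m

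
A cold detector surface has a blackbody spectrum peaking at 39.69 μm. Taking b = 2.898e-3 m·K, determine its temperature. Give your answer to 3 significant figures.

Wien's law gives T = b/λ_max = (2.898×10⁻³ m·K)/(3.969×10⁻⁵ m) = 73.0 K.

T ≈ 73.0 K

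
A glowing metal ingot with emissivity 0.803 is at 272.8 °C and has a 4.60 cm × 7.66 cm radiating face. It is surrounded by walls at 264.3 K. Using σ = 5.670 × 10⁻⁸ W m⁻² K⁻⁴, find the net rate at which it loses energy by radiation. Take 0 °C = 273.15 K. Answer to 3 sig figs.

T = 272.8 °C + 273.15 = 545.95 K.
Area A = 0.0460 × 0.0766 = 3.5236×10⁻³ m².
Net radiated power P_net = εσA(T⁴ − T₀⁴) = 0.803×5.670×10⁻⁸×3.5236×10⁻³×(545.95⁴ − 264.3⁴).
T⁴ − T₀⁴ = 8.88406×10¹⁰ − 4.87965×10⁹ = 8.39610×10¹⁰ K⁴, so P_net = 13.5 W.

Net loss ≈ 13.5 W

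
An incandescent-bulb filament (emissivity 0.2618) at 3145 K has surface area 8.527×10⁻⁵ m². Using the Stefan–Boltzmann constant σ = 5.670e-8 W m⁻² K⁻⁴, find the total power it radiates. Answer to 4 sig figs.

P ≈ 123.8 W

Area A = 8.527×10⁻⁵ m².
P = εσAT⁴ = 0.2618 × 5.670×10⁻⁸ × 8.527×10⁻⁵ × (3145)⁴ = 123.8 W.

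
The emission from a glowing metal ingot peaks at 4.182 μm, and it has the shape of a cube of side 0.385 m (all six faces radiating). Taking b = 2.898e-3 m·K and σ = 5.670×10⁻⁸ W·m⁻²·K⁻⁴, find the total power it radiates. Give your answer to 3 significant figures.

Wien's law: T = b/λ_max = 2.898×10⁻³/4.182×10⁻⁶ = 692.970 K.
Area A = 6s² = 6×(0.385 m)² = 0.88935 m².
Then P = σAT⁴ = 5.670×10⁻⁸×0.88935×(692.970)⁴ = 1.16×10⁴ W.

P ≈ 1.16×10⁴ W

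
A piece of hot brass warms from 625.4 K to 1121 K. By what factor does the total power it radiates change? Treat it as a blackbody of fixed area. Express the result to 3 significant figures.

P ∝ T⁴, so P₂/P₁ = (T₂/T₁)⁴ = (1121/625.4)⁴ = (1.79245)⁴ = 10.3.

P₂/P₁ ≈ 10.3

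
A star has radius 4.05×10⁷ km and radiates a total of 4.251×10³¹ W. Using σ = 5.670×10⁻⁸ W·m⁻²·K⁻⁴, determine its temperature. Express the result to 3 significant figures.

Surface area A = 4πR² = 4π(4.05×10¹⁰ m)² = 2.06120×10²² m².
P = σAT⁴ ⇒ T = (P/(σA))^(1/4) = (4.251×10³¹/(5.670×10⁻⁸×2.06120×10²²))^(1/4) = 1.38×10⁴ K.

T ≈ 1.38×10⁴ K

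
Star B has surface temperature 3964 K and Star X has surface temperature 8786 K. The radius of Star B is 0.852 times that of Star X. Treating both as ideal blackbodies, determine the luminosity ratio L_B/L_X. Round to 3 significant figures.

L_B/L_X ≈ 0.0301

L ∝ R²T⁴, so L_B/L_X = (R_B/R_X)²(T_B/T_X)⁴ = (0.852)² × (3964/8786)⁴ = 0.725904 × 0.0414352 = 0.0301.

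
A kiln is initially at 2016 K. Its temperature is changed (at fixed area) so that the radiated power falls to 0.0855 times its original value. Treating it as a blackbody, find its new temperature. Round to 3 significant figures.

T₂ ≈ 1.09×10³ K

P ∝ T⁴, so T₂/T₁ = (P₂/P₁)^(1/4) = (0.0855)^(1/4) = 0.540744.
T₂ = 2016 × 0.540744 = 1.09×10³ K.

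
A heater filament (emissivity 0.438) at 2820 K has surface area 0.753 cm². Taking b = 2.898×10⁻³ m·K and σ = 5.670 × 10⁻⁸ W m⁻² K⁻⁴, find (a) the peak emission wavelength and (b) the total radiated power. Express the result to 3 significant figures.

(a) λ_max = b/T = 2.898×10⁻³/2820 = 1.028×10⁻⁶ m = 1.03×10³ nm.
Area A = 0.753 cm² = 7.53×10⁻⁵ m².
(b) P = εσAT⁴ = 0.438×5.670×10⁻⁸×7.53×10⁻⁵×(2820)⁴ = 118 W.

λ_max ≈ 1.03×10³ nm; P ≈ 118 W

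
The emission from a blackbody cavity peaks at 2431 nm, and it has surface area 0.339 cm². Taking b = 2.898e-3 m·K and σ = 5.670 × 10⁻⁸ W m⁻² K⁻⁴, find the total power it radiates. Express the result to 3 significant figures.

P ≈ 3.88 W

Wien's law: T = b/λ_max = 2.898×10⁻³/2.431×10⁻⁶ = 1192.10 K.
Area A = 0.339 cm² = 3.39×10⁻⁵ m².
Then P = σAT⁴ = 5.670×10⁻⁸×3.39×10⁻⁵×(1192.10)⁴ = 3.88 W.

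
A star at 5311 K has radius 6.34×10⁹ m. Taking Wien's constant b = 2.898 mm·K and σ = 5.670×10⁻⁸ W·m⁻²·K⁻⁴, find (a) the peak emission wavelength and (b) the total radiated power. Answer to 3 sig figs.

λ_max ≈ 0.546 μm; P ≈ 2.28×10²⁸ W

(a) λ_max = b/T = 2.898×10⁻³/5311 = 5.457×10⁻⁷ m = 0.546 μm.
Surface area A = 4πR² = 4π(6.34×10⁹ m)² = 5.05113×10²⁰ m².
(b) P = σAT⁴ = 5.670×10⁻⁸×5.05113×10²⁰×(5311)⁴ = 2.28×10²⁸ W.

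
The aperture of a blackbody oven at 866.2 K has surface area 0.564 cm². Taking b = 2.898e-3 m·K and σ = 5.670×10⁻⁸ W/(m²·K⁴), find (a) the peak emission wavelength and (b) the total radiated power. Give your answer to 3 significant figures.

(a) λ_max = b/T = 2.898×10⁻³/866.2 = 3.346×10⁻⁶ m = 3.35 μm.
Area A = 0.564 cm² = 5.64×10⁻⁵ m².
(b) P = σAT⁴ = 5.670×10⁻⁸×5.64×10⁻⁵×(866.2)⁴ = 1.80 W.

λ_max ≈ 3.35 μm; P ≈ 1.80 W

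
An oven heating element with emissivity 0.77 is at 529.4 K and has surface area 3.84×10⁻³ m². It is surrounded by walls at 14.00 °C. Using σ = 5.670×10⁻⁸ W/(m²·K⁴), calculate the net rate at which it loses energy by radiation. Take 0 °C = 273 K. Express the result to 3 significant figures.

Surroundings: T = 14.00 °C + 273 = 287.00 K.
Area A = 3.84×10⁻³ m².
Net radiated power P_net = εσA(T⁴ − T₀⁴) = 0.77×5.670×10⁻⁸×3.84×10⁻³×(529.4⁴ − 287.00⁴).
T⁴ − T₀⁴ = 7.85481×10¹⁰ − 6.78465×10⁹ = 7.17634×10¹⁰ K⁴, so P_net = 12.0 W.

Net loss ≈ 12.0 W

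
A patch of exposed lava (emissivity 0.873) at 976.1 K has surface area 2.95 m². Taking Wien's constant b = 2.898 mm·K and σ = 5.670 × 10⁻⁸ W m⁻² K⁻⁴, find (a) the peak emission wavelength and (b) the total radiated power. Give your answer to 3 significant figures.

λ_max ≈ 2.97 μm; P ≈ 1.33×10⁵ W

(a) λ_max = b/T = 2.898×10⁻³/976.1 = 2.969×10⁻⁶ m = 2.97 μm.
Area A = 2.95 m².
(b) P = εσAT⁴ = 0.873×5.670×10⁻⁸×2.95×(976.1)⁴ = 1.33×10⁵ W.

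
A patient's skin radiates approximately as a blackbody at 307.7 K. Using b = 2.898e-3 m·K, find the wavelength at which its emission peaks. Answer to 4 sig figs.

λ_max ≈ 9.418 μm

Wien's displacement law: λ_max = b/T = (2.898×10⁻³ m·K)/(307.7 K) = 9.4183×10⁻⁶ m.
That is 9.418 μm, in the infrared range.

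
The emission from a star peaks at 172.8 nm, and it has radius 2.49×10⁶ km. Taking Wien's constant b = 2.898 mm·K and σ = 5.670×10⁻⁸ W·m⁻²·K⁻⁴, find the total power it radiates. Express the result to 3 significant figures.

P ≈ 3.49×10²⁹ W

Wien's law: T = b/λ_max = 2.898×10⁻³/1.728×10⁻⁷ = 16770.8 K.
Surface area A = 4πR² = 4π(2.49×10⁹ m)² = 7.79128×10¹⁹ m².
Then P = σAT⁴ = 5.670×10⁻⁸×7.79128×10¹⁹×(16770.8)⁴ = 3.49×10²⁹ W.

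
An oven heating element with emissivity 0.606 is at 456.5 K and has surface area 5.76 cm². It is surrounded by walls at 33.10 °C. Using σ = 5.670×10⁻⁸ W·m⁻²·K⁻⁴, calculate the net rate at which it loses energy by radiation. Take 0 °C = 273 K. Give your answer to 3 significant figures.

Surroundings: T = 33.10 °C + 273 = 306.10 K.
Area A = 5.76 cm² = 5.76×10⁻⁴ m².
Net radiated power P_net = εσA(T⁴ − T₀⁴) = 0.606×5.670×10⁻⁸×5.76×10⁻⁴×(456.5⁴ − 306.10⁴).
T⁴ − T₀⁴ = 4.34273×10¹⁰ − 8.77917×10⁹ = 3.46481×10¹⁰ K⁴, so P_net = 0.686 W.

Net loss ≈ 0.686 W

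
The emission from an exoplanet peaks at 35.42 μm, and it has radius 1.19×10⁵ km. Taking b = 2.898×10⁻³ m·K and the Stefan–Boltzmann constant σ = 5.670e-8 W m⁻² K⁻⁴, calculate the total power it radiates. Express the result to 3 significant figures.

P ≈ 4.52×10¹⁷ W

Wien's law: T = b/λ_max = 2.898×10⁻³/3.542×10⁻⁵ = 81.8182 K.
Surface area A = 4πR² = 4π(1.19×10⁸ m)² = 1.77952×10¹⁷ m².
Then P = σAT⁴ = 5.670×10⁻⁸×1.77952×10¹⁷×(81.8182)⁴ = 4.52×10¹⁷ W.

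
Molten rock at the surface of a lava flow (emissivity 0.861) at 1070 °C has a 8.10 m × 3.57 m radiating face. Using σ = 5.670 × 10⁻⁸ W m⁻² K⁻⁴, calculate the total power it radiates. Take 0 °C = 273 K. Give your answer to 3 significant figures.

P ≈ 4.59×10⁶ W

T = 1070 °C + 273 = 1343 K.
Area A = 8.10 × 3.57 = 28.917 m².
P = εσAT⁴ = 0.861 × 5.670×10⁻⁸ × 28.917 × (1343)⁴ = 4.59×10⁶ W.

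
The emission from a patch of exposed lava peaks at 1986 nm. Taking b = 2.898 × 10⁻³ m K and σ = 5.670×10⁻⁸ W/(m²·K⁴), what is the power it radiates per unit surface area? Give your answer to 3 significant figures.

Wien's law: T = b/λ_max = 2.898×10⁻³/1.986×10⁻⁶ = 1459.21 K.
Then I = σT⁴ = 5.670×10⁻⁸×(1459.21)⁴ = 2.57×10⁵ W/m².

I ≈ 2.57×10⁵ W/m²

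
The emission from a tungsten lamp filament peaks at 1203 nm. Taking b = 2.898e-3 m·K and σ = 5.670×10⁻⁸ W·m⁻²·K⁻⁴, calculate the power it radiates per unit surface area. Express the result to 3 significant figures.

I ≈ 1.91×10⁶ W/m²

Wien's law: T = b/λ_max = 2.898×10⁻³/1.203×10⁻⁶ = 2408.98 K.
Then I = σT⁴ = 5.670×10⁻⁸×(2408.98)⁴ = 1.91×10⁶ W/m².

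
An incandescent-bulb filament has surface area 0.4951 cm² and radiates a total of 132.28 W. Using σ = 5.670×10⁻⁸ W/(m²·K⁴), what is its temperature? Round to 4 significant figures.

Area A = 0.4951 cm² = 4.951×10⁻⁵ m².
P = σAT⁴ ⇒ T = (P/(σA))^(1/4) = (132.28/(5.670×10⁻⁸×4.951×10⁻⁵))^(1/4) = 2620 K.

T ≈ 2620 K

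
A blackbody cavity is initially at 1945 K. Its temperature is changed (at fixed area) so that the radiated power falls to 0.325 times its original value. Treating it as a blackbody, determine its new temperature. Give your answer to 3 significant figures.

P ∝ T⁴, so T₂/T₁ = (P₂/P₁)^(1/4) = (0.325)^(1/4) = 0.755042.
T₂ = 1945 × 0.755042 = 1.47×10³ K.

T₂ ≈ 1.47×10³ K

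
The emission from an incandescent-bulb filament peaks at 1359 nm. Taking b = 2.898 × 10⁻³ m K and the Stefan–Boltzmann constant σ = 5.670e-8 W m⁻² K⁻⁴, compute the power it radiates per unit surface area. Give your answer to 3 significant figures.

Wien's law: T = b/λ_max = 2.898×10⁻³/1.359×10⁻⁶ = 2132.45 K.
Then I = σT⁴ = 5.670×10⁻⁸×(2132.45)⁴ = 1.17×10⁶ W/m².

I ≈ 1.17×10⁶ W/m²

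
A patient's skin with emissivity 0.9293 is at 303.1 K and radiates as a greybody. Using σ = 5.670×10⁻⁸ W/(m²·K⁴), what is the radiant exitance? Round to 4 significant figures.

I ≈ 444.7 W/m²

Stefan–Boltzmann: I = εσT⁴ = 0.9293 × 5.670×10⁻⁸ × (303.1)⁴ = 444.7 W/m².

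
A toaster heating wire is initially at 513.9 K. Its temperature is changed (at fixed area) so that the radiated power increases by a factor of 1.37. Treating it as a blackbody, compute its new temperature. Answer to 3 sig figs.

T₂ ≈ 556 K

P ∝ T⁴, so T₂/T₁ = (P₂/P₁)^(1/4) = (1.37)^(1/4) = 1.08188.
T₂ = 513.9 × 1.08188 = 556 K.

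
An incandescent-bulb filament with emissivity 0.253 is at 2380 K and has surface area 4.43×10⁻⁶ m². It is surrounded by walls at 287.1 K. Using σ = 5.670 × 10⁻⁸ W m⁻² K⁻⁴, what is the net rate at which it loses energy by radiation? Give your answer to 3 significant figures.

Net loss ≈ 2.04 W

Area A = 4.43×10⁻⁶ m².
Net radiated power P_net = εσA(T⁴ − T₀⁴) = 0.253×5.670×10⁻⁸×4.43×10⁻⁶×(2380⁴ − 287.1⁴).
T⁴ − T₀⁴ = 3.20854×10¹³ − 6.79411×10⁹ = 3.20786×10¹³ K⁴, so P_net = 2.04 W.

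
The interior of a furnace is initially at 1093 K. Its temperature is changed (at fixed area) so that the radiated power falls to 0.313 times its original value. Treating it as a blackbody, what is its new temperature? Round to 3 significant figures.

P ∝ T⁴, so T₂/T₁ = (P₂/P₁)^(1/4) = (0.313)^(1/4) = 0.747973.
T₂ = 1093 × 0.747973 = 818 K.

T₂ ≈ 818 K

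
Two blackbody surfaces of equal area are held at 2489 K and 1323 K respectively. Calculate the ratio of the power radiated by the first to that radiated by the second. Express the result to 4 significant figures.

P₁/P₂ ≈ 12.53

With equal areas, P₁/P₂ = (T₁/T₂)⁴ = (2489/1323)⁴ = 12.53.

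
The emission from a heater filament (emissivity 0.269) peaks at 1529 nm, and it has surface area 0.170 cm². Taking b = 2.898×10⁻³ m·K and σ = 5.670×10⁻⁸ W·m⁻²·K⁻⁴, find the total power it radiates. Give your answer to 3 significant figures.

P ≈ 3.35 W

Wien's law: T = b/λ_max = 2.898×10⁻³/1.529×10⁻⁶ = 1895.36 K.
Area A = 0.170 cm² = 1.70×10⁻⁵ m².
Then P = εσAT⁴ = 0.269×5.670×10⁻⁸×1.70×10⁻⁵×(1895.36)⁴ = 3.35 W.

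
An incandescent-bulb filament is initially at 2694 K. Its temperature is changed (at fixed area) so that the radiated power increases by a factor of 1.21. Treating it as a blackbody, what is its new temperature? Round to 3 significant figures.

P ∝ T⁴, so T₂/T₁ = (P₂/P₁)^(1/4) = (1.21)^(1/4) = 1.04881.
T₂ = 2694 × 1.04881 = 2.83×10³ K.

T₂ ≈ 2.83×10³ K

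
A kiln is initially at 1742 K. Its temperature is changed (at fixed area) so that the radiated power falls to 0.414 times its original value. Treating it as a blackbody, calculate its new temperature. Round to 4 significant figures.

P ∝ T⁴, so T₂/T₁ = (P₂/P₁)^(1/4) = (0.414)^(1/4) = 0.802140.
T₂ = 1742 × 0.802140 = 1397 K.

T₂ ≈ 1397 K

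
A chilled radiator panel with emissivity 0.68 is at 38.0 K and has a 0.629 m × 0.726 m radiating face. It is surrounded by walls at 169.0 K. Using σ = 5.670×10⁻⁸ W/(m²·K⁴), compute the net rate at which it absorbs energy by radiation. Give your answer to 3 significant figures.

Area A = 0.629 × 0.726 = 0.456654 m².
Net radiated power P_net = εσA(T⁴ − T₀⁴) = 0.68×5.670×10⁻⁸×0.456654×(38.0⁴ − 169.0⁴).
T⁴ − T₀⁴ = 2.08514×10⁶ − 8.15731×10⁸ = -8.13646×10⁸ K⁴, so P_net = -14.3 W — negative, meaning a net gain of 14.3 W.

Net gain ≈ 14.3 W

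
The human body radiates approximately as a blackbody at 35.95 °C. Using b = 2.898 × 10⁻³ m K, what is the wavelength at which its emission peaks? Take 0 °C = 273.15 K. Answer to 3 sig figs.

T = 35.95 °C + 273.15 = 309.10 K.
Wien's displacement law: λ_max = b/T = (2.898×10⁻³ m·K)/(309.10 K) = 9.376×10⁻⁶ m.
That is 9.38 μm, in the infrared range.

λ_max ≈ 9.38 μm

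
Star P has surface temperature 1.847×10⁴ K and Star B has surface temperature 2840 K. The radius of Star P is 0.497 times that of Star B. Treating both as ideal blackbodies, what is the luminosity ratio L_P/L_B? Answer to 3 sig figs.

L ∝ R²T⁴, so L_P/L_B = (R_P/R_B)²(T_P/T_B)⁴ = (0.497)² × (1.847×10⁴/2840)⁴ = 0.247009 × 1788.93 = 442.

L_P/L_B ≈ 442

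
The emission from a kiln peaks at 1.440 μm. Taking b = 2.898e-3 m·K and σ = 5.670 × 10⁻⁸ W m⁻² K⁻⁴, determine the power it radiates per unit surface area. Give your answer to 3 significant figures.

Wien's law: T = b/λ_max = 2.898×10⁻³/1.440×10⁻⁶ = 2012.50 K.
Then I = σT⁴ = 5.670×10⁻⁸×(2012.50)⁴ = 9.30×10⁵ W/m².

I ≈ 9.30×10⁵ W/m²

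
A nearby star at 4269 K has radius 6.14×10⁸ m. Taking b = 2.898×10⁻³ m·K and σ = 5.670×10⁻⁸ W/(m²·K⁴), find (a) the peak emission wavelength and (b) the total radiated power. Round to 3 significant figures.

λ_max ≈ 679 nm; P ≈ 8.92×10²⁵ W

(a) λ_max = b/T = 2.898×10⁻³/4269 = 6.788×10⁻⁷ m = 679 nm.
Surface area A = 4πR² = 4π(6.14×10⁸ m)² = 4.73747×10¹⁸ m².
(b) P = σAT⁴ = 5.670×10⁻⁸×4.73747×10¹⁸×(4269)⁴ = 8.92×10²⁵ W.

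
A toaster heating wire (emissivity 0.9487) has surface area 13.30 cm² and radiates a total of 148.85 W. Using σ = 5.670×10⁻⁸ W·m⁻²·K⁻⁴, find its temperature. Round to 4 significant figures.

T ≈ 1201 K

Area A = 13.30 cm² = 1.330×10⁻³ m².
P = εσAT⁴ ⇒ T = (P/(εσA))^(1/4) = (148.85/(0.9487×5.670×10⁻⁸×1.330×10⁻³))^(1/4) = 1201 K.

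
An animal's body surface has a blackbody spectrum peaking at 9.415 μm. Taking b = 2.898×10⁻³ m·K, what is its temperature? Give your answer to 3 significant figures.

Wien's law gives T = b/λ_max = (2.898×10⁻³ m·K)/(9.415×10⁻⁶ m) = 308 K.

T ≈ 308 K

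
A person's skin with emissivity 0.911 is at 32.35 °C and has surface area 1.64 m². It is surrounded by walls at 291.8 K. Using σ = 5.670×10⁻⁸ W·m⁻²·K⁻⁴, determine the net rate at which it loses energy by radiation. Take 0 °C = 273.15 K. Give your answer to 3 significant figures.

T = 32.35 °C + 273.15 = 305.50 K.
Area A = 1.64 m².
Net radiated power P_net = εσA(T⁴ − T₀⁴) = 0.911×5.670×10⁻⁸×1.64×(305.50⁴ − 291.8⁴).
T⁴ − T₀⁴ = 8.71054×10⁹ − 7.25005×10⁹ = 1.46049×10⁹ K⁴, so P_net = 124 W.

Net loss ≈ 124 W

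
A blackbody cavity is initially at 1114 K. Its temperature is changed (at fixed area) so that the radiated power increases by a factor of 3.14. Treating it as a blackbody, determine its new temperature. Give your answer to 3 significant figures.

T₂ ≈ 1.48×10³ K

P ∝ T⁴, so T₂/T₁ = (P₂/P₁)^(1/4) = (3.14)^(1/4) = 1.33117.
T₂ = 1114 × 1.33117 = 1.48×10³ K.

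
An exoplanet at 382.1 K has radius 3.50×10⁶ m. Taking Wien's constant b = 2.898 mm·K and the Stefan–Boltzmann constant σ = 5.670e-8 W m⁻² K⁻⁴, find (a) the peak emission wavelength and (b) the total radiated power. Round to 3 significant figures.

λ_max ≈ 7.58 μm; P ≈ 1.86×10¹⁷ W

(a) λ_max = b/T = 2.898×10⁻³/382.1 = 7.584×10⁻⁶ m = 7.58 μm.
Surface area A = 4πR² = 4π(3.50×10⁶ m)² = 1.53938×10¹⁴ m².
(b) P = σAT⁴ = 5.670×10⁻⁸×1.53938×10¹⁴×(382.1)⁴ = 1.86×10¹⁷ W.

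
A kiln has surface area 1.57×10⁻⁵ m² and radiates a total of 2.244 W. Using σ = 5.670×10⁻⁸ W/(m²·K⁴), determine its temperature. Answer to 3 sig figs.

T ≈ 1.26×10³ K

Area A = 1.57×10⁻⁵ m².
P = σAT⁴ ⇒ T = (P/(σA))^(1/4) = (2.244/(5.670×10⁻⁸×1.57×10⁻⁵))^(1/4) = 1.26×10³ K.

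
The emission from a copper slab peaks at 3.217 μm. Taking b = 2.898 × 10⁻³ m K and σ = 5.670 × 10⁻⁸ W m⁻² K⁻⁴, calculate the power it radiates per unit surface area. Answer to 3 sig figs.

I ≈ 3.73×10⁴ W/m²

Wien's law: T = b/λ_max = 2.898×10⁻³/3.217×10⁻⁶ = 900.839 K.
Then I = σT⁴ = 5.670×10⁻⁸×(900.839)⁴ = 3.73×10⁴ W/m².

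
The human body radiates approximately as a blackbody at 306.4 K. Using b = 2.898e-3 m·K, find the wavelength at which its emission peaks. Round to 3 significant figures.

λ_max ≈ 9.46 μm

Wien's displacement law: λ_max = b/T = (2.898×10⁻³ m·K)/(306.4 K) = 9.458×10⁻⁶ m.
That is 9.46 μm, in the infrared range.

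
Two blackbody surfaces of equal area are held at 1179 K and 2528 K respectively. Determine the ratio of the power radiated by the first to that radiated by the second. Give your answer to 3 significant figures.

P₁/P₂ ≈ 0.0473

With equal areas, P₁/P₂ = (T₁/T₂)⁴ = (1179/2528)⁴ = 0.0473.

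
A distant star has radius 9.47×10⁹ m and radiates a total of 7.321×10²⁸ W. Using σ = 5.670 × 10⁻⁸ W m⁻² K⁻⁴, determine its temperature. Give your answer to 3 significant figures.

Surface area A = 4πR² = 4π(9.47×10⁹ m)² = 1.12696×10²¹ m².
P = σAT⁴ ⇒ T = (P/(σA))^(1/4) = (7.321×10²⁸/(5.670×10⁻⁸×1.12696×10²¹))^(1/4) = 5.82×10³ K.

T ≈ 5.82×10³ K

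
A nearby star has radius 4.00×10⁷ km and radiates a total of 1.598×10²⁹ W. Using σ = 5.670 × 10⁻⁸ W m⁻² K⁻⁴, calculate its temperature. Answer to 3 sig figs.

T ≈ 3.44×10³ K

Surface area A = 4πR² = 4π(4.00×10¹⁰ m)² = 2.01062×10²² m².
P = σAT⁴ ⇒ T = (P/(σA))^(1/4) = (1.598×10²⁹/(5.670×10⁻⁸×2.01062×10²²))^(1/4) = 3.44×10³ K.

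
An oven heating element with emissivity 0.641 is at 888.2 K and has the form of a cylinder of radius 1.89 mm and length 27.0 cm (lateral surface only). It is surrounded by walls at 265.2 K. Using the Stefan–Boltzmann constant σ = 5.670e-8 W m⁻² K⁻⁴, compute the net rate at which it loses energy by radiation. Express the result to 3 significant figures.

Lateral area A = 2πrL = 2π×1.89×10⁻³×0.270 = 3.20631×10⁻³ m².
Net radiated power P_net = εσA(T⁴ − T₀⁴) = 0.641×5.670×10⁻⁸×3.20631×10⁻³×(888.2⁴ − 265.2⁴).
T⁴ − T₀⁴ = 6.22362×10¹¹ − 4.94646×10⁹ = 6.17416×10¹¹ K⁴, so P_net = 71.9 W.

Net loss ≈ 71.9 W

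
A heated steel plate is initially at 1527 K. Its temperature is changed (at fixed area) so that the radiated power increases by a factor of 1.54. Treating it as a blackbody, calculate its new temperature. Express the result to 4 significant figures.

P ∝ T⁴, so T₂/T₁ = (P₂/P₁)^(1/4) = (1.54)^(1/4) = 1.11399.
T₂ = 1527 × 1.11399 = 1701 K.

T₂ ≈ 1701 K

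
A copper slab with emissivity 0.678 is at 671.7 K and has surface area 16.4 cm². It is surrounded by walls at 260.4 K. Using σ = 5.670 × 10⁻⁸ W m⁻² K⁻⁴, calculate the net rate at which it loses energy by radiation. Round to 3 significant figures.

Net loss ≈ 12.5 W

Area A = 16.4 cm² = 1.64×10⁻³ m².
Net radiated power P_net = εσA(T⁴ − T₀⁴) = 0.678×5.670×10⁻⁸×1.64×10⁻³×(671.7⁴ − 260.4⁴).
T⁴ − T₀⁴ = 2.03564×10¹¹ − 4.59795×10⁹ = 1.98966×10¹¹ K⁴, so P_net = 12.5 W.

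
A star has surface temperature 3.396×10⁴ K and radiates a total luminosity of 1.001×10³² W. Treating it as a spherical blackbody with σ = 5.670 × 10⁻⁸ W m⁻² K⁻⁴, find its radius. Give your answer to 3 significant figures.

R ≈ 1.03×10¹⁰ m

L = 4πR²σT⁴ ⇒ R = √(L/(4πσT⁴)).
σT⁴ = 7.54143×10¹⁰ W/m², so R = √(1.001×10³²/(4π×7.54143×10¹⁰)) = 1.03×10¹⁰ m.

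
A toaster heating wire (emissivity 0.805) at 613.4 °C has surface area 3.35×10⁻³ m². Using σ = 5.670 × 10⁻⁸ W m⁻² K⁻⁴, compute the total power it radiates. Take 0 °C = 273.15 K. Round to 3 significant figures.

P ≈ 94.5 W

T = 613.4 °C + 273.15 = 886.55 K.
Area A = 3.35×10⁻³ m².
P = εσAT⁴ = 0.805 × 5.670×10⁻⁸ × 3.35×10⁻³ × (886.55)⁴ = 94.5 W.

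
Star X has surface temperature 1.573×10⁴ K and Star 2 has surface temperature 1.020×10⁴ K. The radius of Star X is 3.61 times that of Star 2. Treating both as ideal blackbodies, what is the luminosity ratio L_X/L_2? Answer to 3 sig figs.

L_X/L_2 ≈ 73.7

L ∝ R²T⁴, so L_X/L_2 = (R_X/R_2)²(T_X/T_2)⁴ = (3.61)² × (1.573×10⁴/1.020×10⁴)⁴ = 13.0321 × 5.65606 = 73.7.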